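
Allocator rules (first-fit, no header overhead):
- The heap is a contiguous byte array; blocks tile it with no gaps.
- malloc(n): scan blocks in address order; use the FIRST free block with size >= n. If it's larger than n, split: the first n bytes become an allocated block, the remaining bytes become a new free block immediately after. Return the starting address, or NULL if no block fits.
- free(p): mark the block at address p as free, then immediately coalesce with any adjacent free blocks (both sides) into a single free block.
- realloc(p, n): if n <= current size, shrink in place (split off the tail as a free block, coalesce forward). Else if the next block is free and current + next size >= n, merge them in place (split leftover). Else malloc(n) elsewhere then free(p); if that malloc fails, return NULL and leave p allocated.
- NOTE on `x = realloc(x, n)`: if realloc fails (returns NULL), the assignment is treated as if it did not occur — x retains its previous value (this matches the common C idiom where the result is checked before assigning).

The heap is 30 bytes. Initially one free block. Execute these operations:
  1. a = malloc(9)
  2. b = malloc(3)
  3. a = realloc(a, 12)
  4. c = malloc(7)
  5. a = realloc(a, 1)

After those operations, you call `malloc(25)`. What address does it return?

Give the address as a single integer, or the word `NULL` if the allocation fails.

Answer: NULL

Derivation:
Op 1: a = malloc(9) -> a = 0; heap: [0-8 ALLOC][9-29 FREE]
Op 2: b = malloc(3) -> b = 9; heap: [0-8 ALLOC][9-11 ALLOC][12-29 FREE]
Op 3: a = realloc(a, 12) -> a = 12; heap: [0-8 FREE][9-11 ALLOC][12-23 ALLOC][24-29 FREE]
Op 4: c = malloc(7) -> c = 0; heap: [0-6 ALLOC][7-8 FREE][9-11 ALLOC][12-23 ALLOC][24-29 FREE]
Op 5: a = realloc(a, 1) -> a = 12; heap: [0-6 ALLOC][7-8 FREE][9-11 ALLOC][12-12 ALLOC][13-29 FREE]
malloc(25): first-fit scan over [0-6 ALLOC][7-8 FREE][9-11 ALLOC][12-12 ALLOC][13-29 FREE] -> NULL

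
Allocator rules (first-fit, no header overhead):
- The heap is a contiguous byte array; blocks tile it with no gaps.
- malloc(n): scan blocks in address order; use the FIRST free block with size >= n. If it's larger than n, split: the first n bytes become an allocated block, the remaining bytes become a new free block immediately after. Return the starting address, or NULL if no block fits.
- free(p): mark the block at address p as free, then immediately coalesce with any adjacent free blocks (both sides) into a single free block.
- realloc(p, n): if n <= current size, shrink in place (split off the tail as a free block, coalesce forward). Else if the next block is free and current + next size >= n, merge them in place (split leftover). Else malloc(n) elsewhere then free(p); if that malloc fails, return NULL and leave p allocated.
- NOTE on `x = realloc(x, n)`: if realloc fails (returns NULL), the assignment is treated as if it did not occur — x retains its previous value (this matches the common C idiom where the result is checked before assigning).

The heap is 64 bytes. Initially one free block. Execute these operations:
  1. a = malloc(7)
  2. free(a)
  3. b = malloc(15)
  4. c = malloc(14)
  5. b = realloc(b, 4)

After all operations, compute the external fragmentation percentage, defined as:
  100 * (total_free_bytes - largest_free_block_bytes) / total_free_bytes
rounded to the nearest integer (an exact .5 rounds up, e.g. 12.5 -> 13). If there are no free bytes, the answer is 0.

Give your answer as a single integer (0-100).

Answer: 24

Derivation:
Op 1: a = malloc(7) -> a = 0; heap: [0-6 ALLOC][7-63 FREE]
Op 2: free(a) -> (freed a); heap: [0-63 FREE]
Op 3: b = malloc(15) -> b = 0; heap: [0-14 ALLOC][15-63 FREE]
Op 4: c = malloc(14) -> c = 15; heap: [0-14 ALLOC][15-28 ALLOC][29-63 FREE]
Op 5: b = realloc(b, 4) -> b = 0; heap: [0-3 ALLOC][4-14 FREE][15-28 ALLOC][29-63 FREE]
Free blocks: [11 35] total_free=46 largest=35 -> 100*(46-35)/46 = 1100/46 ≈ 23.913 -> rounds to 24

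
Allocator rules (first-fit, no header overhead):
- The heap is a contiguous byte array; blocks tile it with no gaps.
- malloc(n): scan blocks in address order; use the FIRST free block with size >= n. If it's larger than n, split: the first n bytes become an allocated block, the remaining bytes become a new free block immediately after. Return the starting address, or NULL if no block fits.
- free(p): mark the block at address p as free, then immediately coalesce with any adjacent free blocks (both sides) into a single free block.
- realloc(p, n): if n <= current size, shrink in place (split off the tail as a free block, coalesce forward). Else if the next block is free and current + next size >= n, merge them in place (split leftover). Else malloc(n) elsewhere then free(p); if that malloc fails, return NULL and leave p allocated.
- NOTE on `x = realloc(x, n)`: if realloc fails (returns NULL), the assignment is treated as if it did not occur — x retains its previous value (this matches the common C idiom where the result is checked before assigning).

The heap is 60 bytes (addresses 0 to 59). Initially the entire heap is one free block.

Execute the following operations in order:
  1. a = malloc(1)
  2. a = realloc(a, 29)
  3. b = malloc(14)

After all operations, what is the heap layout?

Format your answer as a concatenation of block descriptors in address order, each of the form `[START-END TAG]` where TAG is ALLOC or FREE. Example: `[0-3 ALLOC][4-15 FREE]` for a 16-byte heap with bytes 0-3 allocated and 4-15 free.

Answer: [0-28 ALLOC][29-42 ALLOC][43-59 FREE]

Derivation:
Op 1: a = malloc(1) -> a = 0; heap: [0-0 ALLOC][1-59 FREE]
Op 2: a = realloc(a, 29) -> a = 0; heap: [0-28 ALLOC][29-59 FREE]
Op 3: b = malloc(14) -> b = 29; heap: [0-28 ALLOC][29-42 ALLOC][43-59 FREE]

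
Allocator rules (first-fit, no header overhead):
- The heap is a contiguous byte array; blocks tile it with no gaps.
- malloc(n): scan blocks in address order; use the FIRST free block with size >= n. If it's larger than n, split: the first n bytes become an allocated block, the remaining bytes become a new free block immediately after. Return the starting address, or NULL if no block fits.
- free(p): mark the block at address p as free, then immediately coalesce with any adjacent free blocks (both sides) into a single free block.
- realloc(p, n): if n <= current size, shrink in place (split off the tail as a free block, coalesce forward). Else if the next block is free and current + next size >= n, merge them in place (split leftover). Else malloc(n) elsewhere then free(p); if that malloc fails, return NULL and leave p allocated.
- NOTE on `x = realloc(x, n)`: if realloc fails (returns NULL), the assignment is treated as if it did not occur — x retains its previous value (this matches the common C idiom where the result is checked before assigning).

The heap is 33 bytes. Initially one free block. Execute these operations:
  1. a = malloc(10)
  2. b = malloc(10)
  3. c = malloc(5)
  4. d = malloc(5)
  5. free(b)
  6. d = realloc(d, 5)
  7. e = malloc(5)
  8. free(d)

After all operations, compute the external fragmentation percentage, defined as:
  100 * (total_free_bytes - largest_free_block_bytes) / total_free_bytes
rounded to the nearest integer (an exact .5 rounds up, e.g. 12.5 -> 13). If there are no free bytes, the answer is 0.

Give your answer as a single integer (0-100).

Op 1: a = malloc(10) -> a = 0; heap: [0-9 ALLOC][10-32 FREE]
Op 2: b = malloc(10) -> b = 10; heap: [0-9 ALLOC][10-19 ALLOC][20-32 FREE]
Op 3: c = malloc(5) -> c = 20; heap: [0-9 ALLOC][10-19 ALLOC][20-24 ALLOC][25-32 FREE]
Op 4: d = malloc(5) -> d = 25; heap: [0-9 ALLOC][10-19 ALLOC][20-24 ALLOC][25-29 ALLOC][30-32 FREE]
Op 5: free(b) -> (freed b); heap: [0-9 ALLOC][10-19 FREE][20-24 ALLOC][25-29 ALLOC][30-32 FREE]
Op 6: d = realloc(d, 5) -> d = 25; heap: [0-9 ALLOC][10-19 FREE][20-24 ALLOC][25-29 ALLOC][30-32 FREE]
Op 7: e = malloc(5) -> e = 10; heap: [0-9 ALLOC][10-14 ALLOC][15-19 FREE][20-24 ALLOC][25-29 ALLOC][30-32 FREE]
Op 8: free(d) -> (freed d); heap: [0-9 ALLOC][10-14 ALLOC][15-19 FREE][20-24 ALLOC][25-32 FREE]
Free blocks: [5 8] total_free=13 largest=8 -> 100*(13-8)/13 = 500/13 ≈ 38.462 -> rounds to 38

Answer: 38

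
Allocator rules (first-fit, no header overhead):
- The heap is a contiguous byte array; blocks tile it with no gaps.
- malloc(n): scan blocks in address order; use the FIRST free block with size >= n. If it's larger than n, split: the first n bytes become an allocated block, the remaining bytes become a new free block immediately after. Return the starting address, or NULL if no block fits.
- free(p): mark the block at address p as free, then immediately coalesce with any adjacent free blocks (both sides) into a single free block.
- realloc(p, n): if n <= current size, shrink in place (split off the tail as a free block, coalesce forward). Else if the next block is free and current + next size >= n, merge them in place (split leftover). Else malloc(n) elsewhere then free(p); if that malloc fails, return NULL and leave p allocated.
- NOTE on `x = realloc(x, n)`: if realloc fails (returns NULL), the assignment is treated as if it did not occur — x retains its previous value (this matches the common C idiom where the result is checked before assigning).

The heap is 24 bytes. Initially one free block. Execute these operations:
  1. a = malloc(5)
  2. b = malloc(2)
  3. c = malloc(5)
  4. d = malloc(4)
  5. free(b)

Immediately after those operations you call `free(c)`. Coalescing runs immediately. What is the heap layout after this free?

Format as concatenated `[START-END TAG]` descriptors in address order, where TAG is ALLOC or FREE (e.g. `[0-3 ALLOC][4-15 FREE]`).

Answer: [0-4 ALLOC][5-11 FREE][12-15 ALLOC][16-23 FREE]

Derivation:
Op 1: a = malloc(5) -> a = 0; heap: [0-4 ALLOC][5-23 FREE]
Op 2: b = malloc(2) -> b = 5; heap: [0-4 ALLOC][5-6 ALLOC][7-23 FREE]
Op 3: c = malloc(5) -> c = 7; heap: [0-4 ALLOC][5-6 ALLOC][7-11 ALLOC][12-23 FREE]
Op 4: d = malloc(4) -> d = 12; heap: [0-4 ALLOC][5-6 ALLOC][7-11 ALLOC][12-15 ALLOC][16-23 FREE]
Op 5: free(b) -> (freed b); heap: [0-4 ALLOC][5-6 FREE][7-11 ALLOC][12-15 ALLOC][16-23 FREE]
free(c): c = 7 -> block [7-11 ALLOC]; mark free, coalesce with adjacent free neighbors -> [0-4 ALLOC][5-11 FREE][12-15 ALLOC][16-23 FREE]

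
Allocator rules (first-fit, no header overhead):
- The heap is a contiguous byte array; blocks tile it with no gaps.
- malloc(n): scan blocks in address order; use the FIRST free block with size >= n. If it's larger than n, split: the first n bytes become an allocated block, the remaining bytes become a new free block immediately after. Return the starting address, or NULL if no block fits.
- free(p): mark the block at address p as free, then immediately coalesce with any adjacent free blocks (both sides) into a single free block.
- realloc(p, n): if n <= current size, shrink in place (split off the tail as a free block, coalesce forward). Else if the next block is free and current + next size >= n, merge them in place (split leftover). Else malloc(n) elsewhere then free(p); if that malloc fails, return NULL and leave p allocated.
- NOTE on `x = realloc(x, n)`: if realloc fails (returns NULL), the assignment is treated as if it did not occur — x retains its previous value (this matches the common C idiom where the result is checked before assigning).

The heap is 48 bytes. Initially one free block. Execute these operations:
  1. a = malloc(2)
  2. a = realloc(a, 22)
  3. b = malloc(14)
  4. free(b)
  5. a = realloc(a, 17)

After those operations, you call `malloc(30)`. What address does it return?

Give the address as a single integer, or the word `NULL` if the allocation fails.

Answer: 17

Derivation:
Op 1: a = malloc(2) -> a = 0; heap: [0-1 ALLOC][2-47 FREE]
Op 2: a = realloc(a, 22) -> a = 0; heap: [0-21 ALLOC][22-47 FREE]
Op 3: b = malloc(14) -> b = 22; heap: [0-21 ALLOC][22-35 ALLOC][36-47 FREE]
Op 4: free(b) -> (freed b); heap: [0-21 ALLOC][22-47 FREE]
Op 5: a = realloc(a, 17) -> a = 0; heap: [0-16 ALLOC][17-47 FREE]
malloc(30): first-fit scan over [0-16 ALLOC][17-47 FREE] -> 17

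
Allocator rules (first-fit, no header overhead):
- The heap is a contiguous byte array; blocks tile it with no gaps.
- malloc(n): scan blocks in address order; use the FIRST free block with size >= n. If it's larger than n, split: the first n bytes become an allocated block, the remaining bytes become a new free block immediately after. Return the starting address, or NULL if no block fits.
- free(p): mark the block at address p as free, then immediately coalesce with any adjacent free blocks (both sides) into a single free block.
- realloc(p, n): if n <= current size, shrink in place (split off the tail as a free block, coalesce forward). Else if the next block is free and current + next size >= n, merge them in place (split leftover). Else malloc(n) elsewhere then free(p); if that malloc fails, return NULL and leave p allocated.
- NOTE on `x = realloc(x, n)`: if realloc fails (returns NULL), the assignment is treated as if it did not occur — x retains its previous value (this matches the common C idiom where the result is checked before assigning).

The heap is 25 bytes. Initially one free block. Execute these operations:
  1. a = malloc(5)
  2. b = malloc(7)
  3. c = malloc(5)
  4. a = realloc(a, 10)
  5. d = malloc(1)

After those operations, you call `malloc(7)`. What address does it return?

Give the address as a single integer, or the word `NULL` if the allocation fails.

Op 1: a = malloc(5) -> a = 0; heap: [0-4 ALLOC][5-24 FREE]
Op 2: b = malloc(7) -> b = 5; heap: [0-4 ALLOC][5-11 ALLOC][12-24 FREE]
Op 3: c = malloc(5) -> c = 12; heap: [0-4 ALLOC][5-11 ALLOC][12-16 ALLOC][17-24 FREE]
Op 4: a = realloc(a, 10) -> NULL (a unchanged); heap: [0-4 ALLOC][5-11 ALLOC][12-16 ALLOC][17-24 FREE]
Op 5: d = malloc(1) -> d = 17; heap: [0-4 ALLOC][5-11 ALLOC][12-16 ALLOC][17-17 ALLOC][18-24 FREE]
malloc(7): first-fit scan over [0-4 ALLOC][5-11 ALLOC][12-16 ALLOC][17-17 ALLOC][18-24 FREE] -> 18

Answer: 18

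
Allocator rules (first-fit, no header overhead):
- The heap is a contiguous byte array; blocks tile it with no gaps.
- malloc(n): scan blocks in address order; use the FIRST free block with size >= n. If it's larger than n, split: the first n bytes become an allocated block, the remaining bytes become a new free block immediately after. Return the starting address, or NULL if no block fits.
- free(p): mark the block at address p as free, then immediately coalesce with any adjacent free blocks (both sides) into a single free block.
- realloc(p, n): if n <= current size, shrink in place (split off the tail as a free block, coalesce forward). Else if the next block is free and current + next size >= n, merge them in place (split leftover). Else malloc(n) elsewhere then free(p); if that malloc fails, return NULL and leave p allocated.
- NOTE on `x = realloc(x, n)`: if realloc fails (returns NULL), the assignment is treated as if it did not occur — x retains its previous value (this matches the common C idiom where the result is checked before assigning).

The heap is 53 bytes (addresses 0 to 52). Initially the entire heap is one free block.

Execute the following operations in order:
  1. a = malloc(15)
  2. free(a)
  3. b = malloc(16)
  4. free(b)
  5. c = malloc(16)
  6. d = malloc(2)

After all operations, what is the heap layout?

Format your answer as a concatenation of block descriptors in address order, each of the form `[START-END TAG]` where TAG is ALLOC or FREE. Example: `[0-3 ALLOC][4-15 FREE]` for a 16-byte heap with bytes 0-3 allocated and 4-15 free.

Op 1: a = malloc(15) -> a = 0; heap: [0-14 ALLOC][15-52 FREE]
Op 2: free(a) -> (freed a); heap: [0-52 FREE]
Op 3: b = malloc(16) -> b = 0; heap: [0-15 ALLOC][16-52 FREE]
Op 4: free(b) -> (freed b); heap: [0-52 FREE]
Op 5: c = malloc(16) -> c = 0; heap: [0-15 ALLOC][16-52 FREE]
Op 6: d = malloc(2) -> d = 16; heap: [0-15 ALLOC][16-17 ALLOC][18-52 FREE]

Answer: [0-15 ALLOC][16-17 ALLOC][18-52 FREE]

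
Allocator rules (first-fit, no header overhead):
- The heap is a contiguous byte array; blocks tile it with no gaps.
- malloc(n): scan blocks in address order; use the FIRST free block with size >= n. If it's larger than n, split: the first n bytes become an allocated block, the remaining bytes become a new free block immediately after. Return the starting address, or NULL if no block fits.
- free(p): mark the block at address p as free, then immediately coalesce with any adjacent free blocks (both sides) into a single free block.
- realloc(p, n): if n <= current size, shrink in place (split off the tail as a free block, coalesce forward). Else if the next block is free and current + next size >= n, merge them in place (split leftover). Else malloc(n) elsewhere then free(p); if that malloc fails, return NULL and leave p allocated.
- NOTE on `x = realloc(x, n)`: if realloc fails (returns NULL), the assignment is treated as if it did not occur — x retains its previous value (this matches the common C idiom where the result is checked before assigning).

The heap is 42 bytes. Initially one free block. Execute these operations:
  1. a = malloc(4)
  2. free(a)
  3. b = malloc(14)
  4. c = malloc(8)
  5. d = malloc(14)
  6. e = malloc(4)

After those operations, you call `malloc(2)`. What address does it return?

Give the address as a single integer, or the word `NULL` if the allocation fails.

Answer: 40

Derivation:
Op 1: a = malloc(4) -> a = 0; heap: [0-3 ALLOC][4-41 FREE]
Op 2: free(a) -> (freed a); heap: [0-41 FREE]
Op 3: b = malloc(14) -> b = 0; heap: [0-13 ALLOC][14-41 FREE]
Op 4: c = malloc(8) -> c = 14; heap: [0-13 ALLOC][14-21 ALLOC][22-41 FREE]
Op 5: d = malloc(14) -> d = 22; heap: [0-13 ALLOC][14-21 ALLOC][22-35 ALLOC][36-41 FREE]
Op 6: e = malloc(4) -> e = 36; heap: [0-13 ALLOC][14-21 ALLOC][22-35 ALLOC][36-39 ALLOC][40-41 FREE]
malloc(2): first-fit scan over [0-13 ALLOC][14-21 ALLOC][22-35 ALLOC][36-39 ALLOC][40-41 FREE] -> 40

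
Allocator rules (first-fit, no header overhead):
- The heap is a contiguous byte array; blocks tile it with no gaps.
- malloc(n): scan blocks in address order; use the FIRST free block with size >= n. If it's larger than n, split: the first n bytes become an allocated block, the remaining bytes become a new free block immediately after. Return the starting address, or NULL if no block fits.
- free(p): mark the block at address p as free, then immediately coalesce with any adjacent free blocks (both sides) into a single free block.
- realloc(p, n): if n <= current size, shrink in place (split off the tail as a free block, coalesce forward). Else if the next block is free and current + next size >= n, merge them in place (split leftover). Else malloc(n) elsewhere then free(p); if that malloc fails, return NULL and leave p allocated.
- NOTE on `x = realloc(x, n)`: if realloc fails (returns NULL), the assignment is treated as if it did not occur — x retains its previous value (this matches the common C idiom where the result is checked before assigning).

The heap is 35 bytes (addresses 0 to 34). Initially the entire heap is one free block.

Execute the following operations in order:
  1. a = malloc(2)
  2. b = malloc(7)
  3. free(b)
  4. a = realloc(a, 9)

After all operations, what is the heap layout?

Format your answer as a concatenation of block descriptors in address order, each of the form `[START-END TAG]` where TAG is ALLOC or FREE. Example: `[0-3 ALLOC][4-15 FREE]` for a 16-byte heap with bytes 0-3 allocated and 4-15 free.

Answer: [0-8 ALLOC][9-34 FREE]

Derivation:
Op 1: a = malloc(2) -> a = 0; heap: [0-1 ALLOC][2-34 FREE]
Op 2: b = malloc(7) -> b = 2; heap: [0-1 ALLOC][2-8 ALLOC][9-34 FREE]
Op 3: free(b) -> (freed b); heap: [0-1 ALLOC][2-34 FREE]
Op 4: a = realloc(a, 9) -> a = 0; heap: [0-8 ALLOC][9-34 FREE]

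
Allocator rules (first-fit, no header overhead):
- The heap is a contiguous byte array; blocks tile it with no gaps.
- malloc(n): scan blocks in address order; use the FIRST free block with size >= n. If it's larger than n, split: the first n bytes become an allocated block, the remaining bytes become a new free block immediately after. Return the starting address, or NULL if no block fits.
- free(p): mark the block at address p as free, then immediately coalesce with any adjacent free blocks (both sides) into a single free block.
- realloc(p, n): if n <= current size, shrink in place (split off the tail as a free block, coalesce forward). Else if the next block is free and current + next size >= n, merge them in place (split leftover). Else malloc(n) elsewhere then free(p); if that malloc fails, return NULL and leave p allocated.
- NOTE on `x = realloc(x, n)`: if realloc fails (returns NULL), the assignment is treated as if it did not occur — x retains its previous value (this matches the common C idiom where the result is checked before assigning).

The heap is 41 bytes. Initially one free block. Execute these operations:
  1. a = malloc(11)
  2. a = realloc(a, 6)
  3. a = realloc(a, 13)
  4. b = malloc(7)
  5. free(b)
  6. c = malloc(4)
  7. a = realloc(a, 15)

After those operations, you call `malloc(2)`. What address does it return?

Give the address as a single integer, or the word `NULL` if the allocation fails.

Op 1: a = malloc(11) -> a = 0; heap: [0-10 ALLOC][11-40 FREE]
Op 2: a = realloc(a, 6) -> a = 0; heap: [0-5 ALLOC][6-40 FREE]
Op 3: a = realloc(a, 13) -> a = 0; heap: [0-12 ALLOC][13-40 FREE]
Op 4: b = malloc(7) -> b = 13; heap: [0-12 ALLOC][13-19 ALLOC][20-40 FREE]
Op 5: free(b) -> (freed b); heap: [0-12 ALLOC][13-40 FREE]
Op 6: c = malloc(4) -> c = 13; heap: [0-12 ALLOC][13-16 ALLOC][17-40 FREE]
Op 7: a = realloc(a, 15) -> a = 17; heap: [0-12 FREE][13-16 ALLOC][17-31 ALLOC][32-40 FREE]
malloc(2): first-fit scan over [0-12 FREE][13-16 ALLOC][17-31 ALLOC][32-40 FREE] -> 0

Answer: 0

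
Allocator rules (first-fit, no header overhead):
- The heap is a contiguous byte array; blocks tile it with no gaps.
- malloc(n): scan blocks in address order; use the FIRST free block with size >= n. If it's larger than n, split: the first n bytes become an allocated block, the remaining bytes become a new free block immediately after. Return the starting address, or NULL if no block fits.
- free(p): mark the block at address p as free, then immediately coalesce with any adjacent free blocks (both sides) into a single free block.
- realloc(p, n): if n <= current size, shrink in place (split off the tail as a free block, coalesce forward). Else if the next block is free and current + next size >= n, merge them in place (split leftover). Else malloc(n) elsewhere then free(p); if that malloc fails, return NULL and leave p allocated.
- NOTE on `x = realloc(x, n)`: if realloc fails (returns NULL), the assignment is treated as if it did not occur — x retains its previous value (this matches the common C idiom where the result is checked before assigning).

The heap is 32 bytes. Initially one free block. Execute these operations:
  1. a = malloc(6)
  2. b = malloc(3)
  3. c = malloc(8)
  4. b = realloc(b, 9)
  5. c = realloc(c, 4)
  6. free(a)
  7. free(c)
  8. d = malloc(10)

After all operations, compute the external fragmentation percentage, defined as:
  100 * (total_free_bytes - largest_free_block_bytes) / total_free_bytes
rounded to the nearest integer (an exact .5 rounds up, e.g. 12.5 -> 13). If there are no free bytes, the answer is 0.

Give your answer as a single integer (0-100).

Answer: 46

Derivation:
Op 1: a = malloc(6) -> a = 0; heap: [0-5 ALLOC][6-31 FREE]
Op 2: b = malloc(3) -> b = 6; heap: [0-5 ALLOC][6-8 ALLOC][9-31 FREE]
Op 3: c = malloc(8) -> c = 9; heap: [0-5 ALLOC][6-8 ALLOC][9-16 ALLOC][17-31 FREE]
Op 4: b = realloc(b, 9) -> b = 17; heap: [0-5 ALLOC][6-8 FREE][9-16 ALLOC][17-25 ALLOC][26-31 FREE]
Op 5: c = realloc(c, 4) -> c = 9; heap: [0-5 ALLOC][6-8 FREE][9-12 ALLOC][13-16 FREE][17-25 ALLOC][26-31 FREE]
Op 6: free(a) -> (freed a); heap: [0-8 FREE][9-12 ALLOC][13-16 FREE][17-25 ALLOC][26-31 FREE]
Op 7: free(c) -> (freed c); heap: [0-16 FREE][17-25 ALLOC][26-31 FREE]
Op 8: d = malloc(10) -> d = 0; heap: [0-9 ALLOC][10-16 FREE][17-25 ALLOC][26-31 FREE]
Free blocks: [7 6] total_free=13 largest=7 -> 100*(13-7)/13 = 600/13 ≈ 46.154 -> rounds to 46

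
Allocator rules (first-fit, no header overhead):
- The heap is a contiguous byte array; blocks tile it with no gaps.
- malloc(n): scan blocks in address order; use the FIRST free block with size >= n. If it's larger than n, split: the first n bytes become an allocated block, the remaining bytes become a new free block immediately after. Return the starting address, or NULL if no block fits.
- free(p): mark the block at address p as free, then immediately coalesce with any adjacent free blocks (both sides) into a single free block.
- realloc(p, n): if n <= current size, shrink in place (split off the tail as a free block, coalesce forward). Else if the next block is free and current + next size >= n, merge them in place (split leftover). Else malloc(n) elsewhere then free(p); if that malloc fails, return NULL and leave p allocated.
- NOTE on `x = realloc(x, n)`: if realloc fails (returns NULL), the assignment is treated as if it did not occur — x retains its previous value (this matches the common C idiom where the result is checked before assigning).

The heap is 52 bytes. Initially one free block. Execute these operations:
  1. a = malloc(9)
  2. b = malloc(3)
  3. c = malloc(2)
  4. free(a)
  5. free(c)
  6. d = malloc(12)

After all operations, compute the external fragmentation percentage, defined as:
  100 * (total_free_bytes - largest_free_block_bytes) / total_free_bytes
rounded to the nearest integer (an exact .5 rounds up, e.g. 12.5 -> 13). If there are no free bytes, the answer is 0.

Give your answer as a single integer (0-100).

Answer: 24

Derivation:
Op 1: a = malloc(9) -> a = 0; heap: [0-8 ALLOC][9-51 FREE]
Op 2: b = malloc(3) -> b = 9; heap: [0-8 ALLOC][9-11 ALLOC][12-51 FREE]
Op 3: c = malloc(2) -> c = 12; heap: [0-8 ALLOC][9-11 ALLOC][12-13 ALLOC][14-51 FREE]
Op 4: free(a) -> (freed a); heap: [0-8 FREE][9-11 ALLOC][12-13 ALLOC][14-51 FREE]
Op 5: free(c) -> (freed c); heap: [0-8 FREE][9-11 ALLOC][12-51 FREE]
Op 6: d = malloc(12) -> d = 12; heap: [0-8 FREE][9-11 ALLOC][12-23 ALLOC][24-51 FREE]
Free blocks: [9 28] total_free=37 largest=28 -> 100*(37-28)/37 = 900/37 ≈ 24.324 -> rounds to 24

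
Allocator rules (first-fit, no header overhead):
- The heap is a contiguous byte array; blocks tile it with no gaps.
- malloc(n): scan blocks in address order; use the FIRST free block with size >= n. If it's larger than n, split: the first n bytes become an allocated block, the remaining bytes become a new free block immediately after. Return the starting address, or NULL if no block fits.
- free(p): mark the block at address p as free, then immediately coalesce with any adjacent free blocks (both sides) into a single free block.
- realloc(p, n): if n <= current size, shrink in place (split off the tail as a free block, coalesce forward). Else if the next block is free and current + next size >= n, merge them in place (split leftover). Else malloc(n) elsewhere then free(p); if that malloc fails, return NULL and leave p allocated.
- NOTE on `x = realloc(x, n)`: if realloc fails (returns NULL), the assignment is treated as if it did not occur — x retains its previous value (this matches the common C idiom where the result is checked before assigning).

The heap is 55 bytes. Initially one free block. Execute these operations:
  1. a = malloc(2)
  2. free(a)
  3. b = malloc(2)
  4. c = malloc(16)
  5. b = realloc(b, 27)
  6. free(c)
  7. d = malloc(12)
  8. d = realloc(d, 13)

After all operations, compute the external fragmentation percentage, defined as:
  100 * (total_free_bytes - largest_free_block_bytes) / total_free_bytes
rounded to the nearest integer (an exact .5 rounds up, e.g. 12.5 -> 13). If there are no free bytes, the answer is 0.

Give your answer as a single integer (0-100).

Answer: 33

Derivation:
Op 1: a = malloc(2) -> a = 0; heap: [0-1 ALLOC][2-54 FREE]
Op 2: free(a) -> (freed a); heap: [0-54 FREE]
Op 3: b = malloc(2) -> b = 0; heap: [0-1 ALLOC][2-54 FREE]
Op 4: c = malloc(16) -> c = 2; heap: [0-1 ALLOC][2-17 ALLOC][18-54 FREE]
Op 5: b = realloc(b, 27) -> b = 18; heap: [0-1 FREE][2-17 ALLOC][18-44 ALLOC][45-54 FREE]
Op 6: free(c) -> (freed c); heap: [0-17 FREE][18-44 ALLOC][45-54 FREE]
Op 7: d = malloc(12) -> d = 0; heap: [0-11 ALLOC][12-17 FREE][18-44 ALLOC][45-54 FREE]
Op 8: d = realloc(d, 13) -> d = 0; heap: [0-12 ALLOC][13-17 FREE][18-44 ALLOC][45-54 FREE]
Free blocks: [5 10] total_free=15 largest=10 -> 100*(15-10)/15 = 500/15 ≈ 33.333 -> rounds to 33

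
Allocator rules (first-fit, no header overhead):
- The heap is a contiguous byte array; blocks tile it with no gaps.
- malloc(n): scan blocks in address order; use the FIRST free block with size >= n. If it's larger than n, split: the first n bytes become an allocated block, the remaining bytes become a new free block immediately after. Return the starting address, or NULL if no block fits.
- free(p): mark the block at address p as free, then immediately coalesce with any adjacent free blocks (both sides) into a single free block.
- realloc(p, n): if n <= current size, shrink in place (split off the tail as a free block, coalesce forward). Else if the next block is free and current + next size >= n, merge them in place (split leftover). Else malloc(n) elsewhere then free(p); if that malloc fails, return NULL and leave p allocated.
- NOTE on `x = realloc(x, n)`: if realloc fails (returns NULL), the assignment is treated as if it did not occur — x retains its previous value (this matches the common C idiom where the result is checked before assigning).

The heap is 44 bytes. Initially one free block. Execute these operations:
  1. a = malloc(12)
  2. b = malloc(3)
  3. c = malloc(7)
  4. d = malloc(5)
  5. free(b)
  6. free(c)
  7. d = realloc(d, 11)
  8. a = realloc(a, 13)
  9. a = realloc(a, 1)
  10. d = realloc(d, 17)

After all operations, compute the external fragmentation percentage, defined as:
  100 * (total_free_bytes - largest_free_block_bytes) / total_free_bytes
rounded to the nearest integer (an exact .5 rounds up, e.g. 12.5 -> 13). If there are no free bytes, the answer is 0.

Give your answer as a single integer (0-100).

Answer: 19

Derivation:
Op 1: a = malloc(12) -> a = 0; heap: [0-11 ALLOC][12-43 FREE]
Op 2: b = malloc(3) -> b = 12; heap: [0-11 ALLOC][12-14 ALLOC][15-43 FREE]
Op 3: c = malloc(7) -> c = 15; heap: [0-11 ALLOC][12-14 ALLOC][15-21 ALLOC][22-43 FREE]
Op 4: d = malloc(5) -> d = 22; heap: [0-11 ALLOC][12-14 ALLOC][15-21 ALLOC][22-26 ALLOC][27-43 FREE]
Op 5: free(b) -> (freed b); heap: [0-11 ALLOC][12-14 FREE][15-21 ALLOC][22-26 ALLOC][27-43 FREE]
Op 6: free(c) -> (freed c); heap: [0-11 ALLOC][12-21 FREE][22-26 ALLOC][27-43 FREE]
Op 7: d = realloc(d, 11) -> d = 22; heap: [0-11 ALLOC][12-21 FREE][22-32 ALLOC][33-43 FREE]
Op 8: a = realloc(a, 13) -> a = 0; heap: [0-12 ALLOC][13-21 FREE][22-32 ALLOC][33-43 FREE]
Op 9: a = realloc(a, 1) -> a = 0; heap: [0-0 ALLOC][1-21 FREE][22-32 ALLOC][33-43 FREE]
Op 10: d = realloc(d, 17) -> d = 22; heap: [0-0 ALLOC][1-21 FREE][22-38 ALLOC][39-43 FREE]
Free blocks: [21 5] total_free=26 largest=21 -> 100*(26-21)/26 = 500/26 ≈ 19.231 -> rounds to 19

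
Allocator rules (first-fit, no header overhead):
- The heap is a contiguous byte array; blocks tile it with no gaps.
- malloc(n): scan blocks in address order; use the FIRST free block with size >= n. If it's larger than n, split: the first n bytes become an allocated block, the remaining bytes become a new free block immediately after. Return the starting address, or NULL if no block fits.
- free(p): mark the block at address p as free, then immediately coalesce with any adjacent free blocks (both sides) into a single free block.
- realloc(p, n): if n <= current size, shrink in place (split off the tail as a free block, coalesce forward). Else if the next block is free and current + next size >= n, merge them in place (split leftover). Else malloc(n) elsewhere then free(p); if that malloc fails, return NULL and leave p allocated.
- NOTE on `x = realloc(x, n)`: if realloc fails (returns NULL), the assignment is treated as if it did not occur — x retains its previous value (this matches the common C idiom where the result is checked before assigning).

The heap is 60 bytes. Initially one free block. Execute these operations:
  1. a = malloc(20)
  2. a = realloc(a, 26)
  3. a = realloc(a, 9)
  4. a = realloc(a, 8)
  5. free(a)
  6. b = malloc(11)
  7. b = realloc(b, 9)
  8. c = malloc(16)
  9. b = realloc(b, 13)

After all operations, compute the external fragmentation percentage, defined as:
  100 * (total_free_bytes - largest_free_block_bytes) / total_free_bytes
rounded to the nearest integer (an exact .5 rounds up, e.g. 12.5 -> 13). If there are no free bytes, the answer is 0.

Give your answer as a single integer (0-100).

Op 1: a = malloc(20) -> a = 0; heap: [0-19 ALLOC][20-59 FREE]
Op 2: a = realloc(a, 26) -> a = 0; heap: [0-25 ALLOC][26-59 FREE]
Op 3: a = realloc(a, 9) -> a = 0; heap: [0-8 ALLOC][9-59 FREE]
Op 4: a = realloc(a, 8) -> a = 0; heap: [0-7 ALLOC][8-59 FREE]
Op 5: free(a) -> (freed a); heap: [0-59 FREE]
Op 6: b = malloc(11) -> b = 0; heap: [0-10 ALLOC][11-59 FREE]
Op 7: b = realloc(b, 9) -> b = 0; heap: [0-8 ALLOC][9-59 FREE]
Op 8: c = malloc(16) -> c = 9; heap: [0-8 ALLOC][9-24 ALLOC][25-59 FREE]
Op 9: b = realloc(b, 13) -> b = 25; heap: [0-8 FREE][9-24 ALLOC][25-37 ALLOC][38-59 FREE]
Free blocks: [9 22] total_free=31 largest=22 -> 100*(31-22)/31 = 900/31 ≈ 29.032 -> rounds to 29

Answer: 29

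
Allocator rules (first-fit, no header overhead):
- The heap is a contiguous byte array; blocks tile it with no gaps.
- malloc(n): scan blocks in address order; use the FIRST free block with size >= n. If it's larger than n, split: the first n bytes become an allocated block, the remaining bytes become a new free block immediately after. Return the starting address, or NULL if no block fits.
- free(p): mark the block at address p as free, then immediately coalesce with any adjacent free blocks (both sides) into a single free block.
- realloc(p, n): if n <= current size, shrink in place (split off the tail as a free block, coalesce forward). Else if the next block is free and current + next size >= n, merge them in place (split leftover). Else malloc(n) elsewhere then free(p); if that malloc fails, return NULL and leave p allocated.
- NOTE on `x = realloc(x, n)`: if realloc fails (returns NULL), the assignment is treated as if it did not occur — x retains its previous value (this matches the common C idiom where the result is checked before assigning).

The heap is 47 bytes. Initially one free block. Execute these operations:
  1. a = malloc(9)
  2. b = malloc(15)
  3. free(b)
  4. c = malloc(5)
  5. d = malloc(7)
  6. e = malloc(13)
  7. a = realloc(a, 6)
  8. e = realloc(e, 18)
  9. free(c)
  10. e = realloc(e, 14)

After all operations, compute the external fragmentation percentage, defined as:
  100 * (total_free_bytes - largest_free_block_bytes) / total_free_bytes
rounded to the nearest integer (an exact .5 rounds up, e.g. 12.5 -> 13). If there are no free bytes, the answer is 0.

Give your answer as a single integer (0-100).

Answer: 40

Derivation:
Op 1: a = malloc(9) -> a = 0; heap: [0-8 ALLOC][9-46 FREE]
Op 2: b = malloc(15) -> b = 9; heap: [0-8 ALLOC][9-23 ALLOC][24-46 FREE]
Op 3: free(b) -> (freed b); heap: [0-8 ALLOC][9-46 FREE]
Op 4: c = malloc(5) -> c = 9; heap: [0-8 ALLOC][9-13 ALLOC][14-46 FREE]
Op 5: d = malloc(7) -> d = 14; heap: [0-8 ALLOC][9-13 ALLOC][14-20 ALLOC][21-46 FREE]
Op 6: e = malloc(13) -> e = 21; heap: [0-8 ALLOC][9-13 ALLOC][14-20 ALLOC][21-33 ALLOC][34-46 FREE]
Op 7: a = realloc(a, 6) -> a = 0; heap: [0-5 ALLOC][6-8 FREE][9-13 ALLOC][14-20 ALLOC][21-33 ALLOC][34-46 FREE]
Op 8: e = realloc(e, 18) -> e = 21; heap: [0-5 ALLOC][6-8 FREE][9-13 ALLOC][14-20 ALLOC][21-38 ALLOC][39-46 FREE]
Op 9: free(c) -> (freed c); heap: [0-5 ALLOC][6-13 FREE][14-20 ALLOC][21-38 ALLOC][39-46 FREE]
Op 10: e = realloc(e, 14) -> e = 21; heap: [0-5 ALLOC][6-13 FREE][14-20 ALLOC][21-34 ALLOC][35-46 FREE]
Free blocks: [8 12] total_free=20 largest=12 -> 100*(20-12)/20 = 800/20 = 40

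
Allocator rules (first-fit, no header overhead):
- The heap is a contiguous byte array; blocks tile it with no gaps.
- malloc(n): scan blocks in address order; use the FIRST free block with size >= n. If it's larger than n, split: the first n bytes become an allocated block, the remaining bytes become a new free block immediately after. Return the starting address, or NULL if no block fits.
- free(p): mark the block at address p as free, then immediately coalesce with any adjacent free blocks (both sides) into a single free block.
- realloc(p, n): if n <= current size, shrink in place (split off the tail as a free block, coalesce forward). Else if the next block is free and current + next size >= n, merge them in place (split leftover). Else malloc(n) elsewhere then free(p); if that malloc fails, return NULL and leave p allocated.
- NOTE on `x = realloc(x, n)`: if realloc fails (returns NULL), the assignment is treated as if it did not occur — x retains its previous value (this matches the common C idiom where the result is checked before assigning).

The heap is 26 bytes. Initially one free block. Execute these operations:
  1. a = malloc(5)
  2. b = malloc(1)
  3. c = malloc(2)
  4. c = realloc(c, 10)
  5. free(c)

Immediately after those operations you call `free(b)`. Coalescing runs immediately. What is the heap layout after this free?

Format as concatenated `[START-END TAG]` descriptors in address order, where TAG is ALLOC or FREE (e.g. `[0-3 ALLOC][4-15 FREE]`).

Answer: [0-4 ALLOC][5-25 FREE]

Derivation:
Op 1: a = malloc(5) -> a = 0; heap: [0-4 ALLOC][5-25 FREE]
Op 2: b = malloc(1) -> b = 5; heap: [0-4 ALLOC][5-5 ALLOC][6-25 FREE]
Op 3: c = malloc(2) -> c = 6; heap: [0-4 ALLOC][5-5 ALLOC][6-7 ALLOC][8-25 FREE]
Op 4: c = realloc(c, 10) -> c = 6; heap: [0-4 ALLOC][5-5 ALLOC][6-15 ALLOC][16-25 FREE]
Op 5: free(c) -> (freed c); heap: [0-4 ALLOC][5-5 ALLOC][6-25 FREE]
free(b): b = 5 -> block [5-5 ALLOC]; mark free, coalesce with adjacent free neighbors -> [0-4 ALLOC][5-25 FREE]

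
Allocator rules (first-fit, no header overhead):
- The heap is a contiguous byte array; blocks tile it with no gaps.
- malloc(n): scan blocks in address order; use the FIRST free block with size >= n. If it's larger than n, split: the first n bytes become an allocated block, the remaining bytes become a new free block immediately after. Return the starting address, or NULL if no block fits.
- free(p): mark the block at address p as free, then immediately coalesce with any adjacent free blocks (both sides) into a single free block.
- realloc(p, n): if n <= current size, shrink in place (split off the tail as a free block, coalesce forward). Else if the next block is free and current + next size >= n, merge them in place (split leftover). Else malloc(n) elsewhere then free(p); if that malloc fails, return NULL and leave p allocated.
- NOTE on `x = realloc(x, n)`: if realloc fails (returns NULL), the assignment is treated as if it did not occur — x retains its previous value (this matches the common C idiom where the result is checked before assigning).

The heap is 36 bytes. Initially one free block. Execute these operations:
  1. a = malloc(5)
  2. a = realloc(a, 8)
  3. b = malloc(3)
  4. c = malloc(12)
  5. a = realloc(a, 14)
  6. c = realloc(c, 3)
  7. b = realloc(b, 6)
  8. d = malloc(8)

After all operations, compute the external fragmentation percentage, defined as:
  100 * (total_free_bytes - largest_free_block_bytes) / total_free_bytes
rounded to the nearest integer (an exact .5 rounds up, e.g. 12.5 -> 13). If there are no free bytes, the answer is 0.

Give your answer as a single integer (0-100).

Answer: 27

Derivation:
Op 1: a = malloc(5) -> a = 0; heap: [0-4 ALLOC][5-35 FREE]
Op 2: a = realloc(a, 8) -> a = 0; heap: [0-7 ALLOC][8-35 FREE]
Op 3: b = malloc(3) -> b = 8; heap: [0-7 ALLOC][8-10 ALLOC][11-35 FREE]
Op 4: c = malloc(12) -> c = 11; heap: [0-7 ALLOC][8-10 ALLOC][11-22 ALLOC][23-35 FREE]
Op 5: a = realloc(a, 14) -> NULL (a unchanged); heap: [0-7 ALLOC][8-10 ALLOC][11-22 ALLOC][23-35 FREE]
Op 6: c = realloc(c, 3) -> c = 11; heap: [0-7 ALLOC][8-10 ALLOC][11-13 ALLOC][14-35 FREE]
Op 7: b = realloc(b, 6) -> b = 14; heap: [0-7 ALLOC][8-10 FREE][11-13 ALLOC][14-19 ALLOC][20-35 FREE]
Op 8: d = malloc(8) -> d = 20; heap: [0-7 ALLOC][8-10 FREE][11-13 ALLOC][14-19 ALLOC][20-27 ALLOC][28-35 FREE]
Free blocks: [3 8] total_free=11 largest=8 -> 100*(11-8)/11 = 300/11 ≈ 27.273 -> rounds to 27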